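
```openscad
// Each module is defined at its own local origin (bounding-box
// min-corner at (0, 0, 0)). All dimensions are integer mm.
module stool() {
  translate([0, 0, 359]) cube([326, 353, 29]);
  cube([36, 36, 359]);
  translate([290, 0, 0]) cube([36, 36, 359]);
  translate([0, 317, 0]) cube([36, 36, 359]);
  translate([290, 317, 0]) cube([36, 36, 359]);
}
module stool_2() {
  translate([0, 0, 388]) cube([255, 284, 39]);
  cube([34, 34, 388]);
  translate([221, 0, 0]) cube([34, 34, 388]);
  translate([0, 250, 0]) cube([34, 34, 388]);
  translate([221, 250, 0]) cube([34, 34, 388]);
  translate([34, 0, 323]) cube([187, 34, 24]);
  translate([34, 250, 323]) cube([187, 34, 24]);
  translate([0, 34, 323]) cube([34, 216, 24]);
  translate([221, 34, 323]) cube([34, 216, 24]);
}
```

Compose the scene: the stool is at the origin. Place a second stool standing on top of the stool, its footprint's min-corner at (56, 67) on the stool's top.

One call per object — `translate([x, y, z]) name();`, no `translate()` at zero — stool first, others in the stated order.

stool();
translate([56, 67, 388]) stool_2();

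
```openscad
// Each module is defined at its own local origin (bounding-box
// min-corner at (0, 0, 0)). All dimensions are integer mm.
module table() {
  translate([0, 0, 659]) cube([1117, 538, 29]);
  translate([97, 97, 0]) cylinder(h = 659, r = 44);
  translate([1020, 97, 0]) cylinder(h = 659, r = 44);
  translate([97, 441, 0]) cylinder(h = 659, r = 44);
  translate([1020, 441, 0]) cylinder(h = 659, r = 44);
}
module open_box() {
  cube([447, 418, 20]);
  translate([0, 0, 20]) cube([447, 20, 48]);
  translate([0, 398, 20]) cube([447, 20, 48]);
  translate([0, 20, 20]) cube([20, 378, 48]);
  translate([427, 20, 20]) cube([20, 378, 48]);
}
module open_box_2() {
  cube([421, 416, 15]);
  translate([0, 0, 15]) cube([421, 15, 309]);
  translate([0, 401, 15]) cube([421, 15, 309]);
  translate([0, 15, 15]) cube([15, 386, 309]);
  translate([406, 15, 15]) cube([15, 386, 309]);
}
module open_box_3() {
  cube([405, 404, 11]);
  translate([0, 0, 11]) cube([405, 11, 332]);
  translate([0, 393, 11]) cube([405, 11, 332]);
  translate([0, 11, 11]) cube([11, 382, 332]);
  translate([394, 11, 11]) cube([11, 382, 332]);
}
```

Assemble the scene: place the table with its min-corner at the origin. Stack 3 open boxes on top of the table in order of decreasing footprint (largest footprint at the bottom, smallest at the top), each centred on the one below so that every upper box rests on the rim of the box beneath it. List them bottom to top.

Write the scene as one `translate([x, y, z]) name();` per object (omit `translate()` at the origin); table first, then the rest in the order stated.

table();
translate([335, 60, 688]) open_box();
translate([348, 61, 756]) open_box_2();
translate([356, 67, 1080]) open_box_3();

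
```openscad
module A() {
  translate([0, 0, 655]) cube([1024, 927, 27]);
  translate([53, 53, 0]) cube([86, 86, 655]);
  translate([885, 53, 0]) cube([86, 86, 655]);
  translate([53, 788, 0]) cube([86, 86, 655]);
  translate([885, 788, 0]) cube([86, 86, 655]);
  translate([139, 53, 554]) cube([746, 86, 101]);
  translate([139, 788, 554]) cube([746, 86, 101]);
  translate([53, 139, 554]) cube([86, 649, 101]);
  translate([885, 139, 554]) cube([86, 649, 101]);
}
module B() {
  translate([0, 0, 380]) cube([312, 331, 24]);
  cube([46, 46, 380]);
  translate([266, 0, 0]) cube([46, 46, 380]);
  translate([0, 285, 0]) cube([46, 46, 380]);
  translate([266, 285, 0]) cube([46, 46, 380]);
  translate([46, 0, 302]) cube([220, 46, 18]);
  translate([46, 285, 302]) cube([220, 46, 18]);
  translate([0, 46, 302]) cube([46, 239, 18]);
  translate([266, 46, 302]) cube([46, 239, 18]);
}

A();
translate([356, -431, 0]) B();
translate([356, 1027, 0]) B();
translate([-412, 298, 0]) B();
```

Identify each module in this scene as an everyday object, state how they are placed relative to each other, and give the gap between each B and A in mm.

A is a table. B is a stool. Three stools sit around the table at the −y, +y, −x sides. The gap between each stool and the table is 100 mm.

Each stool's nearest face is 100 mm from the table's bounding box.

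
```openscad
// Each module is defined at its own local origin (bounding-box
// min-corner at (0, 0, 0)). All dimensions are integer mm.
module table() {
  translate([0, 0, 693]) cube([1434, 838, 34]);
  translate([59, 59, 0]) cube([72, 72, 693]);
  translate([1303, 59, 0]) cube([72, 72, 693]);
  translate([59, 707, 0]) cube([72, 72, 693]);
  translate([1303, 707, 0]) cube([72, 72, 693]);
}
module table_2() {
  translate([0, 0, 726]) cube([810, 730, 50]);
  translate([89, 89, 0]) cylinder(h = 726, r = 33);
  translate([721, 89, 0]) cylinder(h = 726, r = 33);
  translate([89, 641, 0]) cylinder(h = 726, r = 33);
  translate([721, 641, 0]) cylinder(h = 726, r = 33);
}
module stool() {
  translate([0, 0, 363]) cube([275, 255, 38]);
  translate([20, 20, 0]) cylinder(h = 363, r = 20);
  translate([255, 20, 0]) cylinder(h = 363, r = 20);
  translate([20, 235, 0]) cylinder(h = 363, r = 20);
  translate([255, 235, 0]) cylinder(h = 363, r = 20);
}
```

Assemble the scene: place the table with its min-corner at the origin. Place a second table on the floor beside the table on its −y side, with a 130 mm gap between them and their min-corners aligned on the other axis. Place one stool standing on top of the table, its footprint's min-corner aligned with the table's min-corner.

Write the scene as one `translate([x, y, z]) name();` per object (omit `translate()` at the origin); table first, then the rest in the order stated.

table();
translate([0, -860, 0]) table_2();
translate([0, 0, 727]) stool();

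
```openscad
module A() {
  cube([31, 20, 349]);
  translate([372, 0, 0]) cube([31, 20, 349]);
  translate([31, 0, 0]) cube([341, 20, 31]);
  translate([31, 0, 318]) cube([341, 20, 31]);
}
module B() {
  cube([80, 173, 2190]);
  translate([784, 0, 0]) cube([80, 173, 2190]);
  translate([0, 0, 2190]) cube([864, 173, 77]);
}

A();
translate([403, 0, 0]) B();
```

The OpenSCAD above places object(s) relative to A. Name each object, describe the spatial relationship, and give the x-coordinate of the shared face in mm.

The picture frame's +x face and the door frame's −x face are both at x = 403 mm.

A is a picture frame. B is a door frame. The door frame is against the picture frame's +x side, with their −y faces flush. The x-coordinate of the shared face is 403 mm.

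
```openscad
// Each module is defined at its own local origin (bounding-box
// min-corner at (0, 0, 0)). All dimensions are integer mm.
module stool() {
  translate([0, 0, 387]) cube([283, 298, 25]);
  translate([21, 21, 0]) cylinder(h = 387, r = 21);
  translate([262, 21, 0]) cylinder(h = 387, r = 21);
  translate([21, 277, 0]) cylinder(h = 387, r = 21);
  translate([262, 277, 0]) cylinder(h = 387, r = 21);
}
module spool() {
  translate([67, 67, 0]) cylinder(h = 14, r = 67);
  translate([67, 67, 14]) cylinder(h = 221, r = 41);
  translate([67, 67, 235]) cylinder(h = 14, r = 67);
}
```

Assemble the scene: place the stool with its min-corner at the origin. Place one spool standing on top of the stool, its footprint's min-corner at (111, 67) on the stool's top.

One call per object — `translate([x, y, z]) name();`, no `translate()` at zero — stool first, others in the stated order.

stool();
translate([111, 67, 412]) spool();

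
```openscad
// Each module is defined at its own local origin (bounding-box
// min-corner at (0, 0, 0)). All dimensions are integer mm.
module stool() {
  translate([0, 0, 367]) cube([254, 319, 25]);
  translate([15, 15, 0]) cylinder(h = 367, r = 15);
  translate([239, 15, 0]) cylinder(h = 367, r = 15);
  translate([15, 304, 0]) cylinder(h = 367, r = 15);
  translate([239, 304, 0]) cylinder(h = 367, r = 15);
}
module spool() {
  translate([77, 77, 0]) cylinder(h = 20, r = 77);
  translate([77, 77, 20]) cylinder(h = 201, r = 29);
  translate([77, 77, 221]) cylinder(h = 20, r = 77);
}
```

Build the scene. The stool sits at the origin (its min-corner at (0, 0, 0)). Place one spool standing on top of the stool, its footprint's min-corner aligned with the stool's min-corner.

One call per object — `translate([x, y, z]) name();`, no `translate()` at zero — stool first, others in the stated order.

stool();
translate([0, 0, 392]) spool();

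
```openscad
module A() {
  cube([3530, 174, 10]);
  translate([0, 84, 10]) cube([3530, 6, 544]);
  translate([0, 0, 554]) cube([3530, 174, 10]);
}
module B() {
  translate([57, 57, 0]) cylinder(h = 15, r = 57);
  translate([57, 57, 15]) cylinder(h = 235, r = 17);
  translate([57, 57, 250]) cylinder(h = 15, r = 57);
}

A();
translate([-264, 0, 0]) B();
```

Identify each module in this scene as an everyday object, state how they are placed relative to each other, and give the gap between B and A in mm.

A is an I-beam. B is a spool. The spool is on the floor beside the I-beam on its −x side. The gap between the spool and the I-beam is 150 mm.

The spool's nearest face is 150 mm from the I-beam's −x face.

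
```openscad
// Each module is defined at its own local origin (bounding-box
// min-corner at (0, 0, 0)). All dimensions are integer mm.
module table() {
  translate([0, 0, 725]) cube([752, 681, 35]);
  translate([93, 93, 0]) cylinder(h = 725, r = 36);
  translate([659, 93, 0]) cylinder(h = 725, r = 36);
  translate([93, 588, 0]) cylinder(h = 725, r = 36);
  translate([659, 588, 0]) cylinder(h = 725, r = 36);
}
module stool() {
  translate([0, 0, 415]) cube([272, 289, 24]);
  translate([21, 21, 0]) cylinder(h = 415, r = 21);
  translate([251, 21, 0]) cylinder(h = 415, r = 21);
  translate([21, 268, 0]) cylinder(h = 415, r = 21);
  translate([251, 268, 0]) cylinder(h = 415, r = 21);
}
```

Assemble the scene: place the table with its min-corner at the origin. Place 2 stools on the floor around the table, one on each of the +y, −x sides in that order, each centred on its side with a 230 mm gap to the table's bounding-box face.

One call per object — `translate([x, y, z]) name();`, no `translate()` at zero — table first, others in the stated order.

table();
translate([240, 911, 0]) stool();
translate([-502, 196, 0]) stool();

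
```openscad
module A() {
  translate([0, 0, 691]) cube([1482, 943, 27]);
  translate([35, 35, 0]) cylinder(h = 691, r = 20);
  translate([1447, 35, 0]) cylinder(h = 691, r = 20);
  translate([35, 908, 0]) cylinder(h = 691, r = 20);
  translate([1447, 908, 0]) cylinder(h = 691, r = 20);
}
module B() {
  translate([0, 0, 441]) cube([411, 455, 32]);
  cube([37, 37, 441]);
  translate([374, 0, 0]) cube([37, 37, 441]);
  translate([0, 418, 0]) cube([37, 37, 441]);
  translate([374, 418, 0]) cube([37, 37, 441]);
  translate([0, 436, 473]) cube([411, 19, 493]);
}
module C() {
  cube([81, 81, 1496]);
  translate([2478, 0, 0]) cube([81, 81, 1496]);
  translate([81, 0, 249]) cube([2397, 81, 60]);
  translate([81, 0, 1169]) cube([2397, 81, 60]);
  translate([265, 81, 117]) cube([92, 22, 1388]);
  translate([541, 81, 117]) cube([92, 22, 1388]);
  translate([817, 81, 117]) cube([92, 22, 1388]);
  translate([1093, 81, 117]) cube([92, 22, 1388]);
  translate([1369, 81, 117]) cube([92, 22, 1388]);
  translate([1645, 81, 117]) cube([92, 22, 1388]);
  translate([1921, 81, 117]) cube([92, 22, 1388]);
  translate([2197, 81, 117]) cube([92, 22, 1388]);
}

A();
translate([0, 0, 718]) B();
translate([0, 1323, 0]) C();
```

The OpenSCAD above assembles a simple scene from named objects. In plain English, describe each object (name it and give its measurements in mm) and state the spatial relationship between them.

A is a table: top 1482 mm (x) × 943 mm (y), 27 mm thick, upper face at z = 718 mm, on four round legs of 40 mm diameter, each leg's bounding box inset 15 mm from the nearest pair of top edges, running from z = 0 to the bottom of the top.

B is a chair: 411×455 mm seat, 32 mm thick, top at z = 473 mm, on four 37 mm square corner legs flush with the seat edges. A 19 mm thick backrest slab spans the full seat width, extending 493 mm above the seat top, its back face flush with the seat's +y edge.

C is a fence section. Two 81×81 mm posts, 1496 mm tall, stand on the floor with a clear span of 2397 mm between their inner faces. Two horizontal rails of 81×60 mm section span the gap between the posts with their undersides at z = 249 mm and z = 1169 mm, flush with the posts' −y face. 8 pickets, each 92 mm wide, 22 mm thick and 1388 mm tall, are fixed to the +y face of the rails with their bottoms at z = 117 mm, evenly spaced across the span with equal gaps (rounded down to the nearest mm) at the −x end and between each pair — any rounding remainder accumulates at the +x end.

The chair is on top of the table. The fence section is on the floor beside the table on its +y side.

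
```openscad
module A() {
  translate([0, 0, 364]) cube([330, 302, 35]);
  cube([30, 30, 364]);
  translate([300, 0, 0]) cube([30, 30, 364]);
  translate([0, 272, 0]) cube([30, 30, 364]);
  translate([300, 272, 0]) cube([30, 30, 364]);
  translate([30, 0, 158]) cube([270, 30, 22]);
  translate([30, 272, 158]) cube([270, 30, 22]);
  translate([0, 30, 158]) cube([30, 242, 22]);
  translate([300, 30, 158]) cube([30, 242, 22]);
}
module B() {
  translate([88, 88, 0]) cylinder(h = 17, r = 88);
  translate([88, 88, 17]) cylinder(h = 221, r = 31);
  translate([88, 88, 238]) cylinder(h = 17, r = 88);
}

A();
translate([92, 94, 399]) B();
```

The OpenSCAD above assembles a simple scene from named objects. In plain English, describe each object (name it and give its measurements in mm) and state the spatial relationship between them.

A is a four-legged stool. The seat is a 330×302×35 mm slab whose top surface is at z = 399 mm; four square legs, each 30×30 mm in cross-section, run from the floor (z = 0) to the underside of the seat, each flush with a corner of the seat. Four stretchers, 30 mm wide and 22 mm tall, connect adjacent legs with their undersides at z = 158 mm, each running between the inner faces of the legs it joins and aligned with the legs' outer faces on the other axis.

B is a spool: two coaxial disc flanges of radius 88 mm and thickness 17 mm, joined by a core cylinder of radius 31 mm and height 221 mm. The lower flange rests on z = 0 and the three cylinders share a vertical axis.

The spool is on top of the stool.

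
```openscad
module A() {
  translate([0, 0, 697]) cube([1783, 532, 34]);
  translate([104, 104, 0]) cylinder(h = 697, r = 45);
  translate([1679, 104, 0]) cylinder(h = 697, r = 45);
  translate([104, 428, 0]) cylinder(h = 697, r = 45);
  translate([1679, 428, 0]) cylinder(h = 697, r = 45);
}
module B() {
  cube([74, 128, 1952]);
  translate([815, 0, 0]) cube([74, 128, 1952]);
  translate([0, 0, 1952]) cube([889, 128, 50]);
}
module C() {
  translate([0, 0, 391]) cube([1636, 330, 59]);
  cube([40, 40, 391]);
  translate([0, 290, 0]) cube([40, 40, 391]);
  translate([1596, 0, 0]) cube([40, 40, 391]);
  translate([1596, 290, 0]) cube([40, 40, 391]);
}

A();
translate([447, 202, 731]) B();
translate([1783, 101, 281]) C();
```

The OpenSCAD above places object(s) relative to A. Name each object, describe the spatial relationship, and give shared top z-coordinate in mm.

A is a table. B is a door frame. C is a bench. The door frame is on top of the table, centred. The bench is beside the table with their tops flush at z = 731. The shared top z-coordinate is 731 mm.

Both tops at z = 731 mm.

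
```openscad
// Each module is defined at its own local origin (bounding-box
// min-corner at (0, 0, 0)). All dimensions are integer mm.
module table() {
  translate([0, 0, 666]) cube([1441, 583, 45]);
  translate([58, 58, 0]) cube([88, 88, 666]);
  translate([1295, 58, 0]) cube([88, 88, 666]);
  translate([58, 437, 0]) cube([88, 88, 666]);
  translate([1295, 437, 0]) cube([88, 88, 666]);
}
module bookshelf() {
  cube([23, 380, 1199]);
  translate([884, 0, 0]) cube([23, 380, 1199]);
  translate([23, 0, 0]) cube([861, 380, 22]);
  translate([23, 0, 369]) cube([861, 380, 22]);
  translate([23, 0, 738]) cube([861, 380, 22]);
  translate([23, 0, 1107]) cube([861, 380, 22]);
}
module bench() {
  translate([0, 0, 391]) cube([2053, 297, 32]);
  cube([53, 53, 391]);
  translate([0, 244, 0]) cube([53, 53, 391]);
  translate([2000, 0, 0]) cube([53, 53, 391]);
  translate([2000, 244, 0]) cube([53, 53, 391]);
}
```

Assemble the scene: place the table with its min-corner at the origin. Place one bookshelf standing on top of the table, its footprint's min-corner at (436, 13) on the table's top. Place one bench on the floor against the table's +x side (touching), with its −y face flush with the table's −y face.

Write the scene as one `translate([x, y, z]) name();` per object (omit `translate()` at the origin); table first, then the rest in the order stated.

table();
translate([436, 13, 711]) bookshelf();
translate([1441, 0, 0]) bench();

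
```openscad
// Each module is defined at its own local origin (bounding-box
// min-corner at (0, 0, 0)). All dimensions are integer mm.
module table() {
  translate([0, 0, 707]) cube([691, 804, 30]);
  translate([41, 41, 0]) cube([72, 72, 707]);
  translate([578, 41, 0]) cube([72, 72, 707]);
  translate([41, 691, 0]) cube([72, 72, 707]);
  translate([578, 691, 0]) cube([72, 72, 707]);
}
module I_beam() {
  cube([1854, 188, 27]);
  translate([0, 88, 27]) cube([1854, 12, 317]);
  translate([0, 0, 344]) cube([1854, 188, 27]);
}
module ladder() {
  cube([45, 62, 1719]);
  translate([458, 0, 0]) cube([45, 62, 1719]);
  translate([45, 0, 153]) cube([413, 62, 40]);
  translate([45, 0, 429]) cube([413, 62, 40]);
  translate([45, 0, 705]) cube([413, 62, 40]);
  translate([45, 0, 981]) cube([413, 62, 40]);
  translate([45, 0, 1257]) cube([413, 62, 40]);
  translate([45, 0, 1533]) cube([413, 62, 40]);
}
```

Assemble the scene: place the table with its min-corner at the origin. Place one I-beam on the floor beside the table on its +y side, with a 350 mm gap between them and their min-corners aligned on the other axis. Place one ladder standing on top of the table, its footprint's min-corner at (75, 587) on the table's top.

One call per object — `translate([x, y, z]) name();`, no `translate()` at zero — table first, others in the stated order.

table();
translate([0, 1154, 0]) I_beam();
translate([75, 587, 737]) ladder();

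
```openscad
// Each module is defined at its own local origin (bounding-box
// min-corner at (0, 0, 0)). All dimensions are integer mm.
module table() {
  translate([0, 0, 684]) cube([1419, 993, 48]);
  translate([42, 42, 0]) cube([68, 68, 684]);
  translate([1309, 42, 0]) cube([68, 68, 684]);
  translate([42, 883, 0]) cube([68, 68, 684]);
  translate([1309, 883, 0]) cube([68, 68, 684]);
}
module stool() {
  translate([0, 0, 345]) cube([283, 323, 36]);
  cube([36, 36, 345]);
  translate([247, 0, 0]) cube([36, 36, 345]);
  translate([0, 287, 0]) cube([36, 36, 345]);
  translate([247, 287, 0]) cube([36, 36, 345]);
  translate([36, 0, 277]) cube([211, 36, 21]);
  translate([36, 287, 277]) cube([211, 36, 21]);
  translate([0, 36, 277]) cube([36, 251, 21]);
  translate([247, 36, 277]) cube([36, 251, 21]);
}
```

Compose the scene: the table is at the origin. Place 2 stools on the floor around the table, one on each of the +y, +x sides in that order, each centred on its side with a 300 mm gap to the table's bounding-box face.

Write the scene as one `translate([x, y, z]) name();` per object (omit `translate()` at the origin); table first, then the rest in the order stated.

table();
translate([568, 1293, 0]) stool();
translate([1719, 335, 0]) stool();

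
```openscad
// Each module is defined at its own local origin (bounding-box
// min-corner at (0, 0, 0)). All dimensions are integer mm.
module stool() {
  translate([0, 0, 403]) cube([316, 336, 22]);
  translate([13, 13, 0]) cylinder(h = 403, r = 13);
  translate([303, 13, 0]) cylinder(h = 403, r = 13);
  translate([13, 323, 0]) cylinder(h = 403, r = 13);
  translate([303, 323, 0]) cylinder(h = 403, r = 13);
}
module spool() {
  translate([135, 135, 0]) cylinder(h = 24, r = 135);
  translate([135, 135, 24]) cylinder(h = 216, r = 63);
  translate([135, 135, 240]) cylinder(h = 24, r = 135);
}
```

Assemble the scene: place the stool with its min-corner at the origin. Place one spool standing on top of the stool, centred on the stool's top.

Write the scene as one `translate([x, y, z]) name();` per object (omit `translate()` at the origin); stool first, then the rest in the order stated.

stool();
translate([23, 33, 425]) spool();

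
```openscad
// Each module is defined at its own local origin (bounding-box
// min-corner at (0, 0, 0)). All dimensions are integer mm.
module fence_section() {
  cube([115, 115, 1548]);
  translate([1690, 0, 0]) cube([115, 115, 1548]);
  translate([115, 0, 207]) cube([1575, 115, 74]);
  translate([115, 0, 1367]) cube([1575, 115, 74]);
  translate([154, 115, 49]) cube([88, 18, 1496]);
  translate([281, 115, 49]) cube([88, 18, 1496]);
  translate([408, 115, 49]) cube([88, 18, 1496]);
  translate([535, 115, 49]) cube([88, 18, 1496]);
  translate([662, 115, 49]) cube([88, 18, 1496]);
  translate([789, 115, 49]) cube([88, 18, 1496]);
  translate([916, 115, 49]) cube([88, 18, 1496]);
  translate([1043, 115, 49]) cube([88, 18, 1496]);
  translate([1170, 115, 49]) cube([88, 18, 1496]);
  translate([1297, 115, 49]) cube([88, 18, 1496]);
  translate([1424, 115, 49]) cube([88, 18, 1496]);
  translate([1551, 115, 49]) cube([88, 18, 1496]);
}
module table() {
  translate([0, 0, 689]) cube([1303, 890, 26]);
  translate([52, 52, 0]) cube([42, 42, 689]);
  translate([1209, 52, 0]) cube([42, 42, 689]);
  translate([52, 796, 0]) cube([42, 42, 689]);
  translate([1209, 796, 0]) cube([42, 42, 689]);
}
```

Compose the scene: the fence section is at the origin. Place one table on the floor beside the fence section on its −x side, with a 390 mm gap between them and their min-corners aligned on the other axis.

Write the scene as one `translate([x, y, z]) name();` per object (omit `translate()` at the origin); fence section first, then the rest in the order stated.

fence_section();
translate([-1693, 0, 0]) table();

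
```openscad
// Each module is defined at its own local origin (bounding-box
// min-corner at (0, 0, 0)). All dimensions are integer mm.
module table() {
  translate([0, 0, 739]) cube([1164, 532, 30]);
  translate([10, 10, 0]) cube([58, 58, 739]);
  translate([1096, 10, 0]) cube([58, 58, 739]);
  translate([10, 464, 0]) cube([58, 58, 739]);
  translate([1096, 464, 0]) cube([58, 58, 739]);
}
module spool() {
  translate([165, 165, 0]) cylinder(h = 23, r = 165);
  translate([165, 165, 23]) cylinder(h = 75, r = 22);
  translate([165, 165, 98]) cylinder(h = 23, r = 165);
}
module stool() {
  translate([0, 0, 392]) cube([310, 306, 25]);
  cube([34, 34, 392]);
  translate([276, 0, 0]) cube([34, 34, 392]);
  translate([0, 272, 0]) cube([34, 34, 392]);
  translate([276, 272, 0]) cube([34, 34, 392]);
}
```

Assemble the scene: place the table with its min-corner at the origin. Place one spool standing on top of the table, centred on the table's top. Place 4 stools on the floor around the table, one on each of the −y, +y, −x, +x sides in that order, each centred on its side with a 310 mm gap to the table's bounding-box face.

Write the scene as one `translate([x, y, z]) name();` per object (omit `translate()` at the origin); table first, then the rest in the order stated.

table();
translate([417, 101, 769]) spool();
translate([427, -616, 0]) stool();
translate([427, 842, 0]) stool();
translate([-620, 113, 0]) stool();
translate([1474, 113, 0]) stool();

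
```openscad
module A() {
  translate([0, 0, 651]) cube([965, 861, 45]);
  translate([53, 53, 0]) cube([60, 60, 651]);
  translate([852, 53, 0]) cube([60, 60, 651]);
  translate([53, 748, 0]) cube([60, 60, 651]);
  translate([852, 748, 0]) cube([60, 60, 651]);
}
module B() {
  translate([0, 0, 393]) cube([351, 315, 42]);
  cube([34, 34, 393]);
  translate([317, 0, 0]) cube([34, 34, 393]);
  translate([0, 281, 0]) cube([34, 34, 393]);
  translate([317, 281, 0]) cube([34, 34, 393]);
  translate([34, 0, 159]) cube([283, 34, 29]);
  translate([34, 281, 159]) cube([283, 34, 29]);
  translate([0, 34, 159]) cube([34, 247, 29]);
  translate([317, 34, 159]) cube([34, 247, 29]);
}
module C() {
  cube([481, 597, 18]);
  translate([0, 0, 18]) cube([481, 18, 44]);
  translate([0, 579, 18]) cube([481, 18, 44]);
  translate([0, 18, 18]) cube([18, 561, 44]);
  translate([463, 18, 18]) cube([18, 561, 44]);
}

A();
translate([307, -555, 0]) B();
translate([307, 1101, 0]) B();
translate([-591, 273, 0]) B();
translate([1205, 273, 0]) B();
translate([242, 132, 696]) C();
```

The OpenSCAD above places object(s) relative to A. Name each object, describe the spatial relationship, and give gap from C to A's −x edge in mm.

The open box's min-x is at 242; the table's min-x is 0; gap = 242 mm.

A is a table. B is a stool. C is an open box. Four stools sit around the table at the −y, +y, −x, +x sides. The open box is on top of the table, centred. The gap from the open box to the table's −x edge is 242 mm.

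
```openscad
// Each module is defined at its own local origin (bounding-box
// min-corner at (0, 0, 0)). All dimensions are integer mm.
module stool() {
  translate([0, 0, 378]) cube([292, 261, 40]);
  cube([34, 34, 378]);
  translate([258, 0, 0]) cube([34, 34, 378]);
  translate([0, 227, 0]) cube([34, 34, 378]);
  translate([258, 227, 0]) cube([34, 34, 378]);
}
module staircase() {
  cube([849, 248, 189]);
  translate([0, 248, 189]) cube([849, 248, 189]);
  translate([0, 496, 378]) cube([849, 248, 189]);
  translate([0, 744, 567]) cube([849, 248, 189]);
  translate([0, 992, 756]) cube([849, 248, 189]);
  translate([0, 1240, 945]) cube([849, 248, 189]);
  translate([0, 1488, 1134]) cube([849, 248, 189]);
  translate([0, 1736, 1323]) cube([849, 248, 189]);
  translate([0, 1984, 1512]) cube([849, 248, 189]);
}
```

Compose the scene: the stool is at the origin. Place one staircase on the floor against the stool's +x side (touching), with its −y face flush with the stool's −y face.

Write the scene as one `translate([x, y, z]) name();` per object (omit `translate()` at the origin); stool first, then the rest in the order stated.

stool();
translate([292, 0, 0]) staircase();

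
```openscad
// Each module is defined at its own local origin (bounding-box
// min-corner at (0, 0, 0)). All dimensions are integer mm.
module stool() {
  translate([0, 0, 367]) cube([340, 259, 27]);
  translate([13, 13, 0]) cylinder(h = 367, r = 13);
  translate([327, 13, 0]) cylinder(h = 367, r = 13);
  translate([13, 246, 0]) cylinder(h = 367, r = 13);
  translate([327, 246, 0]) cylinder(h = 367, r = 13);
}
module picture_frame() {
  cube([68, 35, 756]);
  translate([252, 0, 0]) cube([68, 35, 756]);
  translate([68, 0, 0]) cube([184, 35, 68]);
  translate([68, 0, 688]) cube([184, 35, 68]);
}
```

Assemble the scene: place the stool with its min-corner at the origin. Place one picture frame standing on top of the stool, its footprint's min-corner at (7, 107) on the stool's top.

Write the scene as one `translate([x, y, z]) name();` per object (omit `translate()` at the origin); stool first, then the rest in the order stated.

stool();
translate([7, 107, 394]) picture_frame();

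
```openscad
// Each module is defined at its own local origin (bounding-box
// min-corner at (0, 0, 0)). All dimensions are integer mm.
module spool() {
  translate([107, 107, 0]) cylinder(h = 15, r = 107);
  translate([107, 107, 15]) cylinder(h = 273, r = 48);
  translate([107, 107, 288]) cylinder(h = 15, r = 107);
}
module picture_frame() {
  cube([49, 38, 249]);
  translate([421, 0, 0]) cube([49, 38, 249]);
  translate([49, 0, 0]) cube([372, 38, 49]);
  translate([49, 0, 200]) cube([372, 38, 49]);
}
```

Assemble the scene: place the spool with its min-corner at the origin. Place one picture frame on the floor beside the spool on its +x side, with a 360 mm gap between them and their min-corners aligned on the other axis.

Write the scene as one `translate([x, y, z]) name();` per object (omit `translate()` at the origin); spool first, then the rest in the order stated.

spool();
translate([574, 0, 0]) picture_frame();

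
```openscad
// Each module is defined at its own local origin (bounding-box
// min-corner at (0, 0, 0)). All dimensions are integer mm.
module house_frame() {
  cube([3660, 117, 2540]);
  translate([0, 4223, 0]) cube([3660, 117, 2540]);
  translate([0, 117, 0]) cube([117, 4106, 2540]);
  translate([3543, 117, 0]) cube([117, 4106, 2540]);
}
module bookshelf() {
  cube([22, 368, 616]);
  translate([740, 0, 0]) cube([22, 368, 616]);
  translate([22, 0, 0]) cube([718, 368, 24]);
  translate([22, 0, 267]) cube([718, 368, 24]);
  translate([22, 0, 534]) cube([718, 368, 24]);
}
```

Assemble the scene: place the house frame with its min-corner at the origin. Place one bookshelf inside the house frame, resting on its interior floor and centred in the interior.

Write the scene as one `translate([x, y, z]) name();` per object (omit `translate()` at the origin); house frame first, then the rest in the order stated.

house_frame();
translate([1449, 1986, 0]) bookshelf();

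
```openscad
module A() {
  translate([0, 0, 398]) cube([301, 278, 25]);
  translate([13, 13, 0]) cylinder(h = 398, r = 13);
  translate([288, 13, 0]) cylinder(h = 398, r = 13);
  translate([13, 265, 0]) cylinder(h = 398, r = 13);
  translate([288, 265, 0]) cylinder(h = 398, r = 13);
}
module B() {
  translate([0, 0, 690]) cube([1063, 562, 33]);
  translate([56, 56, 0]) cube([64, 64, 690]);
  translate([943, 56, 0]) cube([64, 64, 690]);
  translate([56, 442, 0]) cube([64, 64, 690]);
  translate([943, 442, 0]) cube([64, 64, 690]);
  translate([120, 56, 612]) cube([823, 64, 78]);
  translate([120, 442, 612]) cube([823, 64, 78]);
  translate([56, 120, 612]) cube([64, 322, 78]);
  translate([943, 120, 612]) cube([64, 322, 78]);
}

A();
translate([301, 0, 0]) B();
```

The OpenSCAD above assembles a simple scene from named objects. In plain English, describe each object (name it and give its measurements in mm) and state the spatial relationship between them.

A is a simple wooden stool: a rectangular seat 301 mm (x) by 278 mm (y), 25 mm thick, top face at z = 423 mm, on four round legs, each 26 mm in diameter. The legs rest on z = 0, each leg's axis is inset half a diameter from the nearest pair of seat edges (so the leg's bounding box is flush with the corner).

B is a table with a 1063×562 mm rectangular top, 33 mm thick, top surface at z = 723 mm, supported by four 64×64 mm square legs, each inset 56 mm from the nearest pair of top edges, running from the floor. Four apron rails, 64 mm thick and 78 mm tall, run between adjacent legs with their top edges flush with the underside of the top and their outer faces flush with the legs' outer faces.

The table is against the stool's +x side, with their −y faces flush.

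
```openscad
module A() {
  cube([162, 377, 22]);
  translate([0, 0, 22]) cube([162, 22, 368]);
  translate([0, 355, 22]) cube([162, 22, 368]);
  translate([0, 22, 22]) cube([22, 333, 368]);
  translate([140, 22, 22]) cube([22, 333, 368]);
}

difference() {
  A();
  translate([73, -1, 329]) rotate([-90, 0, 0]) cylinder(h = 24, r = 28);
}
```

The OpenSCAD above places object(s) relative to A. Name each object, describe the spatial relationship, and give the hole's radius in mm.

A is an open box. The open box has a circular hole through its front wall. The hole's radius is 28 mm.

The subtracted cylinder has r = 28 mm.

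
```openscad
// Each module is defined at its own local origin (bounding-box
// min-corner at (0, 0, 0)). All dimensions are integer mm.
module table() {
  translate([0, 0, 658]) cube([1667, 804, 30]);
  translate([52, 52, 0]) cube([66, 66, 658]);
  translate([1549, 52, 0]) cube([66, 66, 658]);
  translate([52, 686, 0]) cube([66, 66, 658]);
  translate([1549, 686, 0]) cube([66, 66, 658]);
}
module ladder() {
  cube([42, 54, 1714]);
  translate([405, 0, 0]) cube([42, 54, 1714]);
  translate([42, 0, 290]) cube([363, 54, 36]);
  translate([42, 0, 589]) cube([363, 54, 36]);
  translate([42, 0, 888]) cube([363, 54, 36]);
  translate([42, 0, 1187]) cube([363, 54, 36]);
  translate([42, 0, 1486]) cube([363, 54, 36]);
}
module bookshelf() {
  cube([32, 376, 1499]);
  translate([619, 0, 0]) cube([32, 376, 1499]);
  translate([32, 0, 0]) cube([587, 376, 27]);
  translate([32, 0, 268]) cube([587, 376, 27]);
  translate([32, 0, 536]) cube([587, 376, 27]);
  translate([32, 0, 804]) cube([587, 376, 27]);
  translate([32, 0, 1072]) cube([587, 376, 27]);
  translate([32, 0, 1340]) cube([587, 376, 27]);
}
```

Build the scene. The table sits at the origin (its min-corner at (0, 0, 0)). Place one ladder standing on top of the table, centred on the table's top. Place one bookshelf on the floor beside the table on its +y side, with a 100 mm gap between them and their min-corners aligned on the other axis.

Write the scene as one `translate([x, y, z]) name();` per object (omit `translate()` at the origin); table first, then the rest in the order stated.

table();
translate([610, 375, 688]) ladder();
translate([0, 904, 0]) bookshelf();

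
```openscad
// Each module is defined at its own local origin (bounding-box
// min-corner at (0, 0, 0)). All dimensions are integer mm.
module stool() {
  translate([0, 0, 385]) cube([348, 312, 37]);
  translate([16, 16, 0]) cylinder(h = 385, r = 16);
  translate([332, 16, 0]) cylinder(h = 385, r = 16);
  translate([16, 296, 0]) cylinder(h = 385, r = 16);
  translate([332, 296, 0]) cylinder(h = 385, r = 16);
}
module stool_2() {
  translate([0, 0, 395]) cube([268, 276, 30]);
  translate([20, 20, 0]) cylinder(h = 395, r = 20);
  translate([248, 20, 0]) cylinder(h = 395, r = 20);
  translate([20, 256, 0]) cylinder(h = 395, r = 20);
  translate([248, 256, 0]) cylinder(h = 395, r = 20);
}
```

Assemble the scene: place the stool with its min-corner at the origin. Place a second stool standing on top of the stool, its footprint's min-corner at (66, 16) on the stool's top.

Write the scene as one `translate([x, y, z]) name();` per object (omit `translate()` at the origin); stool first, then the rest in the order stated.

stool();
translate([66, 16, 422]) stool_2();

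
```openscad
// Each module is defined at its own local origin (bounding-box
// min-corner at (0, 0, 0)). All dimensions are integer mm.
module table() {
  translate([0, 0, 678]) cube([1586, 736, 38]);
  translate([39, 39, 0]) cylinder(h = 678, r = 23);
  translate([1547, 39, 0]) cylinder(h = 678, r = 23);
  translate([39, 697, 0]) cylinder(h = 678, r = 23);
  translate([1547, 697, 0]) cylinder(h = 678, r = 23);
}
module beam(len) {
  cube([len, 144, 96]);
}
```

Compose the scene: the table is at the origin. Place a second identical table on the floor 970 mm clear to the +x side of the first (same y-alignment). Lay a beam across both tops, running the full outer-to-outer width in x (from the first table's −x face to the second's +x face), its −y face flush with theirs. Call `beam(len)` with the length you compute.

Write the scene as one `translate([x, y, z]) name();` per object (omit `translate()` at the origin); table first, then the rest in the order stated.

table();
translate([2556, 0, 0]) table();
translate([0, 0, 716]) beam(4142);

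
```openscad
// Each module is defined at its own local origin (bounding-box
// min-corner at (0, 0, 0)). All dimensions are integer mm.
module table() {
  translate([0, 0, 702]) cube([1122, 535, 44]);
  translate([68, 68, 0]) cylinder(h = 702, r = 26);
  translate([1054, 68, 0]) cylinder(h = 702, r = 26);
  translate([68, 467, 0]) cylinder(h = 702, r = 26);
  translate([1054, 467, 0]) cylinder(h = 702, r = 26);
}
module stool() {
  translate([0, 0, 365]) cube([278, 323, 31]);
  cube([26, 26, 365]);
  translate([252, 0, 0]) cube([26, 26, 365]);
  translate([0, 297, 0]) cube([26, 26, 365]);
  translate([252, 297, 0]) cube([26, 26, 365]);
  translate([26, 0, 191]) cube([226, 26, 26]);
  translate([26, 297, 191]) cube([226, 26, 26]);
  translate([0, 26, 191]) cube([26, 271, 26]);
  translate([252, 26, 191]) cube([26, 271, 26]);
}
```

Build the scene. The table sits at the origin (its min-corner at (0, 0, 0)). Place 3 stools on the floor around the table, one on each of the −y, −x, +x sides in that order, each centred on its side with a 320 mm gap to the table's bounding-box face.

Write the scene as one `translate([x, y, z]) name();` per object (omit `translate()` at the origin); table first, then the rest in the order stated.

table();
translate([422, -643, 0]) stool();
translate([-598, 106, 0]) stool();
translate([1442, 106, 0]) stool();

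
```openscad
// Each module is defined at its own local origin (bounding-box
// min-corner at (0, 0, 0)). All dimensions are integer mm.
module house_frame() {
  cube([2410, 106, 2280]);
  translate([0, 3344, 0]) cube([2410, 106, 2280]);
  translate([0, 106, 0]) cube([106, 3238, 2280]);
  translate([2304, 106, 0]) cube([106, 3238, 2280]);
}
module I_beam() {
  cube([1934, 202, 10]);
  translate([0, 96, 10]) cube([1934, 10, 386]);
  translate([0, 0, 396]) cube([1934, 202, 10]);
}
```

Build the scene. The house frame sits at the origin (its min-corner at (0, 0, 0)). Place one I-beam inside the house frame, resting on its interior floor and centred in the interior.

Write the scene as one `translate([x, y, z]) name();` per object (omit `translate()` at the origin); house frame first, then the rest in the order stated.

house_frame();
translate([238, 1624, 0]) I_beam();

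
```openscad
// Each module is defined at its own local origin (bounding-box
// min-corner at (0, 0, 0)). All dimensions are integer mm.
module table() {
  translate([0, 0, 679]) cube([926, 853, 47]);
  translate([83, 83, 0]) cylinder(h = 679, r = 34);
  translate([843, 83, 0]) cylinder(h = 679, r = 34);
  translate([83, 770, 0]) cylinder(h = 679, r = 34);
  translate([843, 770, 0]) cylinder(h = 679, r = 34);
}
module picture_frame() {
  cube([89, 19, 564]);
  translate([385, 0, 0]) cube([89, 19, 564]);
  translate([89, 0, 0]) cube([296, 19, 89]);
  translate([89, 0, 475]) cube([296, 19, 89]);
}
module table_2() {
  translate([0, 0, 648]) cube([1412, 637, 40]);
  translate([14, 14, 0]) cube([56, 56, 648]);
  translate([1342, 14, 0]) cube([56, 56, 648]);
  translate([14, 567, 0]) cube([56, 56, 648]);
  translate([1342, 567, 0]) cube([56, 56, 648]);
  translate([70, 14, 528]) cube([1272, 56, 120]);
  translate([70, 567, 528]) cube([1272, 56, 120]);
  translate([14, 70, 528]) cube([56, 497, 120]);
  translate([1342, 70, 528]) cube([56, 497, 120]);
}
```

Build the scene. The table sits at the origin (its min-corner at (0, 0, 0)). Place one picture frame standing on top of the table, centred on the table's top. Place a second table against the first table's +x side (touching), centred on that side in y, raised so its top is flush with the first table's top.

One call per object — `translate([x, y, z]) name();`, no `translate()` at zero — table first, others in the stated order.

table();
translate([226, 417, 726]) picture_frame();
translate([926, 108, 38]) table_2();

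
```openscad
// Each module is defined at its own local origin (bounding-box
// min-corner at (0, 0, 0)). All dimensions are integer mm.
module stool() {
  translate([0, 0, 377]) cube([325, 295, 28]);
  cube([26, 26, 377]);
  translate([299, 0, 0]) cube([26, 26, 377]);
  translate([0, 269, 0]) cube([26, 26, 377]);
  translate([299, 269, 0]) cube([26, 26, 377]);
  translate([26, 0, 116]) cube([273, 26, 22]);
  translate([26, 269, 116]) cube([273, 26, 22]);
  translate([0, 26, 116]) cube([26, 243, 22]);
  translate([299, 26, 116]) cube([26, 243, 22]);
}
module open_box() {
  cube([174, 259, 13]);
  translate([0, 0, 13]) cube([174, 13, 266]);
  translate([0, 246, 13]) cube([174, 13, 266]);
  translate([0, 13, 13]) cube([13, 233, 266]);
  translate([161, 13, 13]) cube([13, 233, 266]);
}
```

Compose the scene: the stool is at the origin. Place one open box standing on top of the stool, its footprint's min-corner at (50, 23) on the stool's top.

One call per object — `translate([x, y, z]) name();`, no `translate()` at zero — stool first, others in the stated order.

stool();
translate([50, 23, 405]) open_box();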